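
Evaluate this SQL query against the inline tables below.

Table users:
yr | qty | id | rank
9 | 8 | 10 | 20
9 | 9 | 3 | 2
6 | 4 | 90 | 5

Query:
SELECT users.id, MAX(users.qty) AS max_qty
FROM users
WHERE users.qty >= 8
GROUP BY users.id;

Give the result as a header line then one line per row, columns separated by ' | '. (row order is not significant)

After WHERE (2 rows):
users.yr | users.qty | users.id | users.rank
9 | 8 | 10 | 20
9 | 9 | 3 | 2
After GROUP BY (2 rows):
users.id | max_qty
10 | 8
3 | 9

== RESULT ==
users.id | max_qty
10 | 8
3 | 9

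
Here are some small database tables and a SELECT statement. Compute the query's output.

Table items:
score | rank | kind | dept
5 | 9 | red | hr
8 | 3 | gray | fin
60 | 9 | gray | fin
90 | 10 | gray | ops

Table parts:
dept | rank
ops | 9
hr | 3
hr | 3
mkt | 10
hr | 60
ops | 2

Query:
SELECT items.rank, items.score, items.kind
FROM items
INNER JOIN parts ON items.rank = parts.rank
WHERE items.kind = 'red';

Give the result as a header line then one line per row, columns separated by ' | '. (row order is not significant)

== RESULT ==
items.rank | items.score | items.kind
9 | 5 | red

Derivation:
After JOIN parts (5 rows):
items.score | items.rank | items.kind | items.dept | parts.dept | parts.rank
5 | 9 | red | hr | ops | 9
8 | 3 | gray | fin | hr | 3
8 | 3 | gray | fin | hr | 3
60 | 9 | gray | fin | ops | 9
90 | 10 | gray | ops | mkt | 10
After WHERE (1 rows):
items.score | items.rank | items.kind | items.dept | parts.dept | parts.rank
5 | 9 | red | hr | ops | 9
After SELECT (1 rows):
items.rank | items.score | items.kind
9 | 5 | red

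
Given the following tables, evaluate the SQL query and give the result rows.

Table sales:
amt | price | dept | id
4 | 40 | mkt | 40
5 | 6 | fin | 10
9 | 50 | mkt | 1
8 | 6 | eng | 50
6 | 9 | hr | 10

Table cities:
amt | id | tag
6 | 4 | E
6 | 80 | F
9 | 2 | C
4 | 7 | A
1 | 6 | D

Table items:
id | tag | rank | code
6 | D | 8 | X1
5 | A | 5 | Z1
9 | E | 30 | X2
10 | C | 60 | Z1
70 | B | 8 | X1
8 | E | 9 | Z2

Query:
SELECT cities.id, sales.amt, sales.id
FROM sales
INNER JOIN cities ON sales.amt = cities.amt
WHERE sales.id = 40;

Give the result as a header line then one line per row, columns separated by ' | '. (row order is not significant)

== RESULT ==
cities.id | sales.amt | sales.id
7 | 4 | 40

Derivation:
After JOIN cities (4 rows):
sales.amt | sales.price | sales.dept | sales.id | cities.amt | cities.id | cities.tag
4 | 40 | mkt | 40 | 4 | 7 | A
9 | 50 | mkt | 1 | 9 | 2 | C
6 | 9 | hr | 10 | 6 | 4 | E
6 | 9 | hr | 10 | 6 | 80 | F
After WHERE (1 rows):
sales.amt | sales.price | sales.dept | sales.id | cities.amt | cities.id | cities.tag
4 | 40 | mkt | 40 | 4 | 7 | A
After SELECT (1 rows):
cities.id | sales.amt | sales.id
7 | 4 | 40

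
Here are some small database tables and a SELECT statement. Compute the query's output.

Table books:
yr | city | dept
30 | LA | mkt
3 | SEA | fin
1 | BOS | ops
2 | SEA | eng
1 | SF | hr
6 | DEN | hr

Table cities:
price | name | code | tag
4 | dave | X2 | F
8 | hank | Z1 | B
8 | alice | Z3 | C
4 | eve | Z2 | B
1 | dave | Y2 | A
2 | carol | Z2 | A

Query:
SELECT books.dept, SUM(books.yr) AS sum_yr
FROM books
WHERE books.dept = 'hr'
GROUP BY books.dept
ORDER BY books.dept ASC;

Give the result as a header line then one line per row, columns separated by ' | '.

After WHERE (2 rows):
books.yr | books.city | books.dept
1 | SF | hr
6 | DEN | hr
After GROUP BY (1 rows):
books.dept | sum_yr
hr | 7
After ORDER BY (1 rows):
books.dept | sum_yr
hr | 7

== RESULT ==
books.dept | sum_yr
hr | 7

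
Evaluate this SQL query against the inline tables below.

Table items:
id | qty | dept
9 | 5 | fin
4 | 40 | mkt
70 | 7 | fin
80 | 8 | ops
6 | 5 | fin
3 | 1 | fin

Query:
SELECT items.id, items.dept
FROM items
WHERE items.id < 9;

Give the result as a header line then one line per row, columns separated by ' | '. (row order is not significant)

After WHERE (3 rows):
items.id | items.qty | items.dept
4 | 40 | mkt
6 | 5 | fin
3 | 1 | fin
After SELECT (3 rows):
items.id | items.dept
4 | mkt
6 | fin
3 | fin

== RESULT ==
items.id | items.dept
4 | mkt
6 | fin
3 | fin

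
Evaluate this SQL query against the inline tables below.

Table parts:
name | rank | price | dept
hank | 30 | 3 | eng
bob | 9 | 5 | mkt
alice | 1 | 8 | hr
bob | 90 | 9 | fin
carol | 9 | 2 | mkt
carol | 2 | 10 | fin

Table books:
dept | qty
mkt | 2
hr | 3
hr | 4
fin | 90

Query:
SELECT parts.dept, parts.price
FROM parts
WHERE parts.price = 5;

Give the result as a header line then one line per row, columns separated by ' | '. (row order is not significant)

After WHERE (1 rows):
parts.name | parts.rank | parts.price | parts.dept
bob | 9 | 5 | mkt
After SELECT (1 rows):
parts.dept | parts.price
mkt | 5

== RESULT ==
parts.dept | parts.price
mkt | 5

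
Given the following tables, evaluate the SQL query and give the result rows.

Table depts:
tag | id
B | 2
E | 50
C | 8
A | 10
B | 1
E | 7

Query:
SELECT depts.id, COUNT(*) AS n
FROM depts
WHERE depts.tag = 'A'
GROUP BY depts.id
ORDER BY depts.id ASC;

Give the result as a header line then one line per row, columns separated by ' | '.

After WHERE (1 rows):
depts.tag | depts.id
A | 10
After GROUP BY (1 rows):
depts.id | n
10 | 1
After ORDER BY (1 rows):
depts.id | n
10 | 1

== RESULT ==
depts.id | n
10 | 1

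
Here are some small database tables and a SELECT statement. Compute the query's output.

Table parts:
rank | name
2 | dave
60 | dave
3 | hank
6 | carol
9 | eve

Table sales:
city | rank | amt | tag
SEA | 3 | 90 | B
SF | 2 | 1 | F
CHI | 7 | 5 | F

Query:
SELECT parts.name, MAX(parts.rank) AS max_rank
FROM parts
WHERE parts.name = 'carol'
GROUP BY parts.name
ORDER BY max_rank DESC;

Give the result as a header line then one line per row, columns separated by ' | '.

After WHERE (1 rows):
parts.rank | parts.name
6 | carol
After GROUP BY (1 rows):
parts.name | max_rank
carol | 6
After ORDER BY (1 rows):
parts.name | max_rank
carol | 6

== RESULT ==
parts.name | max_rank
carol | 6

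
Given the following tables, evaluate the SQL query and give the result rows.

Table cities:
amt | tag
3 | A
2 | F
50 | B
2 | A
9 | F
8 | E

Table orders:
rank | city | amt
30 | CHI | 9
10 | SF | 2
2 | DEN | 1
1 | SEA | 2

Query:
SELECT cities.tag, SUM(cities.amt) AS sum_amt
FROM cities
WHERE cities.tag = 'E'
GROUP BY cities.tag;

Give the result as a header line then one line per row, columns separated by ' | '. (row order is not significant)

== RESULT ==
cities.tag | sum_amt
E | 8

Derivation:
After WHERE (1 rows):
cities.amt | cities.tag
8 | E
After GROUP BY (1 rows):
cities.tag | sum_amt
E | 8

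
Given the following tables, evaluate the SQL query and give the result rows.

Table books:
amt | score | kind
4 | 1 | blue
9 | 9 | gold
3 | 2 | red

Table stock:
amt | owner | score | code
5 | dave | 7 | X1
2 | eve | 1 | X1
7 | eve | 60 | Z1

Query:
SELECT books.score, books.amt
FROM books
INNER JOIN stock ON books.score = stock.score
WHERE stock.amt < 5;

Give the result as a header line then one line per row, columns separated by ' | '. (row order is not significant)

After JOIN stock (1 rows):
books.amt | books.score | books.kind | stock.amt | stock.owner | stock.score | stock.code
4 | 1 | blue | 2 | eve | 1 | X1
After WHERE (1 rows):
books.amt | books.score | books.kind | stock.amt | stock.owner | stock.score | stock.code
4 | 1 | blue | 2 | eve | 1 | X1
After SELECT (1 rows):
books.score | books.amt
1 | 4

== RESULT ==
books.score | books.amt
1 | 4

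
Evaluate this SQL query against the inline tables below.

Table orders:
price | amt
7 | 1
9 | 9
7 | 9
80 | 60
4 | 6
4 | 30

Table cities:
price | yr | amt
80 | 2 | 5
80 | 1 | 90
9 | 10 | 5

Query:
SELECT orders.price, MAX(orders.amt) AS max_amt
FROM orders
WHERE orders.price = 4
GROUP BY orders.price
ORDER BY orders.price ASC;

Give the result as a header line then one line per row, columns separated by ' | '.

== RESULT ==
orders.price | max_amt
4 | 30

Derivation:
After WHERE (2 rows):
orders.price | orders.amt
4 | 6
4 | 30
After GROUP BY (1 rows):
orders.price | max_amt
4 | 30
After ORDER BY (1 rows):
orders.price | max_amt
4 | 30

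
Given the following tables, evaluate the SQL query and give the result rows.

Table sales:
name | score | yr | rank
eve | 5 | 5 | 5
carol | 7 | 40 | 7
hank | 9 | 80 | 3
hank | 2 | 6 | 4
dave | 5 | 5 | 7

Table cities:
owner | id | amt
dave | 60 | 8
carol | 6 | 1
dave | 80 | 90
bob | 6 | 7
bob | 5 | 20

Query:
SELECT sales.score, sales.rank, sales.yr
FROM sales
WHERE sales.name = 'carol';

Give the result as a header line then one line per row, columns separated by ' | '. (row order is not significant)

After WHERE (1 rows):
sales.name | sales.score | sales.yr | sales.rank
carol | 7 | 40 | 7
After SELECT (1 rows):
sales.score | sales.rank | sales.yr
7 | 7 | 40

== RESULT ==
sales.score | sales.rank | sales.yr
7 | 7 | 40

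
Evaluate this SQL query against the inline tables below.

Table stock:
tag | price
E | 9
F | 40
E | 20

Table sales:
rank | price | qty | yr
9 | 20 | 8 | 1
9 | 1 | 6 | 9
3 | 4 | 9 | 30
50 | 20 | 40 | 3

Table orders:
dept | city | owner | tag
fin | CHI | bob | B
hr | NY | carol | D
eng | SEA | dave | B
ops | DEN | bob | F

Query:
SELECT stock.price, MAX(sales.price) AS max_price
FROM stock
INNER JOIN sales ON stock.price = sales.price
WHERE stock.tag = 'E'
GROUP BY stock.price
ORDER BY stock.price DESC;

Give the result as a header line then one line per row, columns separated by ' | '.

After JOIN sales (2 rows):
stock.tag | stock.price | sales.rank | sales.price | sales.qty | sales.yr
E | 20 | 9 | 20 | 8 | 1
E | 20 | 50 | 20 | 40 | 3
After WHERE (2 rows):
stock.tag | stock.price | sales.rank | sales.price | sales.qty | sales.yr
E | 20 | 9 | 20 | 8 | 1
E | 20 | 50 | 20 | 40 | 3
After GROUP BY (1 rows):
stock.price | max_price
20 | 20
After ORDER BY (1 rows):
stock.price | max_price
20 | 20

== RESULT ==
stock.price | max_price
20 | 20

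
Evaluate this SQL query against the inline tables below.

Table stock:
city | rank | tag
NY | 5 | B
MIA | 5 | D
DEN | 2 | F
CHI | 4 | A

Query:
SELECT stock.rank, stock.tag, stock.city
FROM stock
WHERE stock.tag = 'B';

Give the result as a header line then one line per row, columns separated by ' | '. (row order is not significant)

After WHERE (1 rows):
stock.city | stock.rank | stock.tag
NY | 5 | B
After SELECT (1 rows):
stock.rank | stock.tag | stock.city
5 | B | NY

== RESULT ==
stock.rank | stock.tag | stock.city
5 | B | NY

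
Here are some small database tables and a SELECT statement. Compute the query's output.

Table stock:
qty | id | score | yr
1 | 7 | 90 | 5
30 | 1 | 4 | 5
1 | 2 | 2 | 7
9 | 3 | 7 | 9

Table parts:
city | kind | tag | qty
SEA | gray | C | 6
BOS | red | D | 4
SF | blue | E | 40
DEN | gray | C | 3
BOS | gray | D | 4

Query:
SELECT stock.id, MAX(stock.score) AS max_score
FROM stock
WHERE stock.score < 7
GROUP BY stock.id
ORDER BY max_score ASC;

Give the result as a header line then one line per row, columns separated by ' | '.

After WHERE (2 rows):
stock.qty | stock.id | stock.score | stock.yr
30 | 1 | 4 | 5
1 | 2 | 2 | 7
After GROUP BY (2 rows):
stock.id | max_score
1 | 4
2 | 2
After ORDER BY (2 rows):
stock.id | max_score
2 | 2
1 | 4

== RESULT ==
stock.id | max_score
2 | 2
1 | 4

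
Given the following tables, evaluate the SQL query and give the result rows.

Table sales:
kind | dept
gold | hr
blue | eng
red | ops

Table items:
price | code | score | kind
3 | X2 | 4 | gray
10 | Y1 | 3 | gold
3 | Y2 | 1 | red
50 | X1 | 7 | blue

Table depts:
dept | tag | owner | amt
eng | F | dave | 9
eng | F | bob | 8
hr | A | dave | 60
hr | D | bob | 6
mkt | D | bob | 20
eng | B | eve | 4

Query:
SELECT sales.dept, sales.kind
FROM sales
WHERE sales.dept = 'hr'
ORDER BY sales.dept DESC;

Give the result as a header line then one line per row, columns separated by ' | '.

After WHERE (1 rows):
sales.kind | sales.dept
gold | hr
After SELECT (1 rows):
sales.dept | sales.kind
hr | gold
After ORDER BY (1 rows):
sales.dept | sales.kind
hr | gold

== RESULT ==
sales.dept | sales.kind
hr | gold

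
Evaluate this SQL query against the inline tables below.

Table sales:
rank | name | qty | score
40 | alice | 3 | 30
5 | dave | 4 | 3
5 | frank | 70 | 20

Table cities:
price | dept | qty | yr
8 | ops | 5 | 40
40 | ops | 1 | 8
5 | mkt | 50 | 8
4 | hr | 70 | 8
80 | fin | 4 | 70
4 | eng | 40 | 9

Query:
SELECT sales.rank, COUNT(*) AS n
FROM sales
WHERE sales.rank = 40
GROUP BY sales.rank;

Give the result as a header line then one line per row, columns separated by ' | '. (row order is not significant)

== RESULT ==
sales.rank | n
40 | 1

Derivation:
After WHERE (1 rows):
sales.rank | sales.name | sales.qty | sales.score
40 | alice | 3 | 30
After GROUP BY (1 rows):
sales.rank | n
40 | 1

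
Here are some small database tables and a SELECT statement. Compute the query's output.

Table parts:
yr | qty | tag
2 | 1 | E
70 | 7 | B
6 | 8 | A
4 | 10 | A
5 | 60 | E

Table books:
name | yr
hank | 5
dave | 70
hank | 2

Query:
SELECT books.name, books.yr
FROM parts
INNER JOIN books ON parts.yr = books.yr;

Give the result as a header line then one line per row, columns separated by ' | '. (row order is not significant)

After JOIN books (3 rows):
parts.yr | parts.qty | parts.tag | books.name | books.yr
2 | 1 | E | hank | 2
70 | 7 | B | dave | 70
5 | 60 | E | hank | 5
After SELECT (3 rows):
books.name | books.yr
hank | 2
dave | 70
hank | 5

== RESULT ==
books.name | books.yr
hank | 2
dave | 70
hank | 5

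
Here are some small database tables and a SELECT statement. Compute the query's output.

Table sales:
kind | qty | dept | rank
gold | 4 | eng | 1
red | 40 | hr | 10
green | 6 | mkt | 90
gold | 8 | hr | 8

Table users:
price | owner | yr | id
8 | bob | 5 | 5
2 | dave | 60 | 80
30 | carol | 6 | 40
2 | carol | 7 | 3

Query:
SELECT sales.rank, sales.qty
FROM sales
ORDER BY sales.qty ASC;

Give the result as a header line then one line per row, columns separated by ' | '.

After SELECT (4 rows):
sales.rank | sales.qty
1 | 4
10 | 40
90 | 6
8 | 8
After ORDER BY (4 rows):
sales.rank | sales.qty
1 | 4
90 | 6
8 | 8
10 | 40

== RESULT ==
sales.rank | sales.qty
1 | 4
90 | 6
8 | 8
10 | 40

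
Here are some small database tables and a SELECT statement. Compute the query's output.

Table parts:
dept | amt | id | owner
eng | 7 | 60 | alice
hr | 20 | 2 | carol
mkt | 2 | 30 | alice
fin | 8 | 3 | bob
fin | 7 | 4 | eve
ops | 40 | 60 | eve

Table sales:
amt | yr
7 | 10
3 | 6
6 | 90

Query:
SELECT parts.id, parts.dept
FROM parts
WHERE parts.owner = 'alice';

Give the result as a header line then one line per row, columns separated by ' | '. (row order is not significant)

After WHERE (2 rows):
parts.dept | parts.amt | parts.id | parts.owner
eng | 7 | 60 | alice
mkt | 2 | 30 | alice
After SELECT (2 rows):
parts.id | parts.dept
60 | eng
30 | mkt

== RESULT ==
parts.id | parts.dept
60 | eng
30 | mkt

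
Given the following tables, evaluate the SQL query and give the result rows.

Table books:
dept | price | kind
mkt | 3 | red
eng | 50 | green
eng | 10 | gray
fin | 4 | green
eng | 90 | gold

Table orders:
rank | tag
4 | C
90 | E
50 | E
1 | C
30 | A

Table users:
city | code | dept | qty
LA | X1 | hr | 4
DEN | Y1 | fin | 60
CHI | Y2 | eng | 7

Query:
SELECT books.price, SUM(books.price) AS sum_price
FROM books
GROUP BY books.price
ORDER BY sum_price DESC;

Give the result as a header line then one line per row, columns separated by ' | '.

After GROUP BY (5 rows):
books.price | sum_price
3 | 3
50 | 50
10 | 10
4 | 4
90 | 90
After ORDER BY (5 rows):
books.price | sum_price
90 | 90
50 | 50
10 | 10
4 | 4
3 | 3

== RESULT ==
books.price | sum_price
90 | 90
50 | 50
10 | 10
4 | 4
3 | 3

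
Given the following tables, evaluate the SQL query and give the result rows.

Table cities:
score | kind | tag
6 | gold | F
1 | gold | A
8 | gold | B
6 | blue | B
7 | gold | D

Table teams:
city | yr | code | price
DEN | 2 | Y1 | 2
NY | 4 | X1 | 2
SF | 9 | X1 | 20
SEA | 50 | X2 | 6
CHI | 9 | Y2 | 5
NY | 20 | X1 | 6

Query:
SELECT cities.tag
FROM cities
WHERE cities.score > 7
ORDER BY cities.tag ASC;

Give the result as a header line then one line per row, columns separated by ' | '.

After WHERE (1 rows):
cities.score | cities.kind | cities.tag
8 | gold | B
After SELECT (1 rows):
cities.tag
B
After ORDER BY (1 rows):
cities.tag
B

== RESULT ==
cities.tag
B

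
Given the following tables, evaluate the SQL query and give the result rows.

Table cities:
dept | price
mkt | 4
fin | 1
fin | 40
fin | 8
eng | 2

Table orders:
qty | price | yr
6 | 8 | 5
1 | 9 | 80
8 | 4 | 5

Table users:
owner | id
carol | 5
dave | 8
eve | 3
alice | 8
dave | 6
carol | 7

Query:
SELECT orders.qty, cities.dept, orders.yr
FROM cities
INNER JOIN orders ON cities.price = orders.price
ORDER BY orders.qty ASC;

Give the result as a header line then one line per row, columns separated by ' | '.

After JOIN orders (2 rows):
cities.dept | cities.price | orders.qty | orders.price | orders.yr
mkt | 4 | 8 | 4 | 5
fin | 8 | 6 | 8 | 5
After SELECT (2 rows):
orders.qty | cities.dept | orders.yr
8 | mkt | 5
6 | fin | 5
After ORDER BY (2 rows):
orders.qty | cities.dept | orders.yr
6 | fin | 5
8 | mkt | 5

== RESULT ==
orders.qty | cities.dept | orders.yr
6 | fin | 5
8 | mkt | 5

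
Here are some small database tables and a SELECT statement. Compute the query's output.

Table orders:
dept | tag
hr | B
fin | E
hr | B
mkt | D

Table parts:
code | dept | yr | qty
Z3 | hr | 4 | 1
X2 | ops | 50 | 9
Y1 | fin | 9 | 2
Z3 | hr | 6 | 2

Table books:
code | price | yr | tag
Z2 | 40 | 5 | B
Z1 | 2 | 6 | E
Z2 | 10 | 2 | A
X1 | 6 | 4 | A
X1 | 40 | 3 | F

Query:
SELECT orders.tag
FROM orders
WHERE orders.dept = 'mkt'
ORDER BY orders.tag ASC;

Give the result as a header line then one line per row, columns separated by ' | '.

After WHERE (1 rows):
orders.dept | orders.tag
mkt | D
After SELECT (1 rows):
orders.tag
D
After ORDER BY (1 rows):
orders.tag
D

== RESULT ==
orders.tag
D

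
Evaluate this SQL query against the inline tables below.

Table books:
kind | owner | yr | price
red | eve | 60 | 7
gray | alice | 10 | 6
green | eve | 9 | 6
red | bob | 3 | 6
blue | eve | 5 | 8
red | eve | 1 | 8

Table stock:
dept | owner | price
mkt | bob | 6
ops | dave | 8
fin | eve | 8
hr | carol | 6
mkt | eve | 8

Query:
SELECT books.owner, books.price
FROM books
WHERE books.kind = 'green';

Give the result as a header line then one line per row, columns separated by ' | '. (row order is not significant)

After WHERE (1 rows):
books.kind | books.owner | books.yr | books.price
green | eve | 9 | 6
After SELECT (1 rows):
books.owner | books.price
eve | 6

== RESULT ==
books.owner | books.price
eve | 6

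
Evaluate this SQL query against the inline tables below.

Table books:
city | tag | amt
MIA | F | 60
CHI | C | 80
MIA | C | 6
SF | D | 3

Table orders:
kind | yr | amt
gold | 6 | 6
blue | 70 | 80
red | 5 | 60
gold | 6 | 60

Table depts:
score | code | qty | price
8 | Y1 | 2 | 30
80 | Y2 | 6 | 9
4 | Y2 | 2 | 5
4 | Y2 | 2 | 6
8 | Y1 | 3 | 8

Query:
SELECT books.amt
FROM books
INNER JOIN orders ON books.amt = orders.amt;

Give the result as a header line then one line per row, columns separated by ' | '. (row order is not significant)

== RESULT ==
books.amt
60
60
80
6

Derivation:
After JOIN orders (4 rows):
books.city | books.tag | books.amt | orders.kind | orders.yr | orders.amt
MIA | F | 60 | red | 5 | 60
MIA | F | 60 | gold | 6 | 60
CHI | C | 80 | blue | 70 | 80
MIA | C | 6 | gold | 6 | 6
After SELECT (4 rows):
books.amt
60
60
80
6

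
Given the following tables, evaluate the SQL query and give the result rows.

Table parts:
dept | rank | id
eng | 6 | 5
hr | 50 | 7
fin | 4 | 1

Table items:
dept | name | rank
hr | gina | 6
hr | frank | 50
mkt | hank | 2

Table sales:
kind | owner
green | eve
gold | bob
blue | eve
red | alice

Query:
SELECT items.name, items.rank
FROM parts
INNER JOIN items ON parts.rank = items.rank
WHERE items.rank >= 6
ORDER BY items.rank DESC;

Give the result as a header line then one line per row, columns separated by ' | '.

== RESULT ==
items.name | items.rank
frank | 50
gina | 6

Derivation:
After JOIN items (2 rows):
parts.dept | parts.rank | parts.id | items.dept | items.name | items.rank
eng | 6 | 5 | hr | gina | 6
hr | 50 | 7 | hr | frank | 50
After WHERE (2 rows):
parts.dept | parts.rank | parts.id | items.dept | items.name | items.rank
eng | 6 | 5 | hr | gina | 6
hr | 50 | 7 | hr | frank | 50
After SELECT (2 rows):
items.name | items.rank
gina | 6
frank | 50
After ORDER BY (2 rows):
items.name | items.rank
frank | 50
gina | 6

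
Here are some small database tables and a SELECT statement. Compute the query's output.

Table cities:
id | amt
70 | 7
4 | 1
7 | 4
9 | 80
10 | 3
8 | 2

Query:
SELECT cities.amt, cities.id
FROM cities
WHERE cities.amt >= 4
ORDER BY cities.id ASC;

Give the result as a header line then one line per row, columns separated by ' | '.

== RESULT ==
cities.amt | cities.id
4 | 7
80 | 9
7 | 70

Derivation:
After WHERE (3 rows):
cities.id | cities.amt
70 | 7
7 | 4
9 | 80
After SELECT (3 rows):
cities.amt | cities.id
7 | 70
4 | 7
80 | 9
After ORDER BY (3 rows):
cities.amt | cities.id
4 | 7
80 | 9
7 | 70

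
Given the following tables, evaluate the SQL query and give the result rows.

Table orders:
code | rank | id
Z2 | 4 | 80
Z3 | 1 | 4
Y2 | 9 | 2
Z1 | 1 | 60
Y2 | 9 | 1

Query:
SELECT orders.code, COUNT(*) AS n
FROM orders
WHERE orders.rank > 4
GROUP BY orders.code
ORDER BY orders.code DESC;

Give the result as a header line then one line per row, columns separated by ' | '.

== RESULT ==
orders.code | n
Y2 | 2

Derivation:
After WHERE (2 rows):
orders.code | orders.rank | orders.id
Y2 | 9 | 2
Y2 | 9 | 1
After GROUP BY (1 rows):
orders.code | n
Y2 | 2
After ORDER BY (1 rows):
orders.code | n
Y2 | 2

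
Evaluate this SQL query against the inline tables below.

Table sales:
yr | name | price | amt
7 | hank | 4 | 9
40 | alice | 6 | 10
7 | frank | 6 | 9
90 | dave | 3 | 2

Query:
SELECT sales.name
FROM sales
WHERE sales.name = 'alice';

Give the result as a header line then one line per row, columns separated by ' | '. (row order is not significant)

After WHERE (1 rows):
sales.yr | sales.name | sales.price | sales.amt
40 | alice | 6 | 10
After SELECT (1 rows):
sales.name
alice

== RESULT ==
sales.name
alice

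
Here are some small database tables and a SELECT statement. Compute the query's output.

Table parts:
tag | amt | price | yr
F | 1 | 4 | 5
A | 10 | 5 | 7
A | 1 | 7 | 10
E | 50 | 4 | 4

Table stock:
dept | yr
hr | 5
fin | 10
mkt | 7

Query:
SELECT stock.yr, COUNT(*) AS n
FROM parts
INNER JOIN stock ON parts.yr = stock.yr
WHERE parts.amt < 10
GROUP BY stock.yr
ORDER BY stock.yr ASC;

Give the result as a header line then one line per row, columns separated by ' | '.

After JOIN stock (3 rows):
parts.tag | parts.amt | parts.price | parts.yr | stock.dept | stock.yr
F | 1 | 4 | 5 | hr | 5
A | 10 | 5 | 7 | mkt | 7
A | 1 | 7 | 10 | fin | 10
After WHERE (2 rows):
parts.tag | parts.amt | parts.price | parts.yr | stock.dept | stock.yr
F | 1 | 4 | 5 | hr | 5
A | 1 | 7 | 10 | fin | 10
After GROUP BY (2 rows):
stock.yr | n
5 | 1
10 | 1
After ORDER BY (2 rows):
stock.yr | n
5 | 1
10 | 1

== RESULT ==
stock.yr | n
5 | 1
10 | 1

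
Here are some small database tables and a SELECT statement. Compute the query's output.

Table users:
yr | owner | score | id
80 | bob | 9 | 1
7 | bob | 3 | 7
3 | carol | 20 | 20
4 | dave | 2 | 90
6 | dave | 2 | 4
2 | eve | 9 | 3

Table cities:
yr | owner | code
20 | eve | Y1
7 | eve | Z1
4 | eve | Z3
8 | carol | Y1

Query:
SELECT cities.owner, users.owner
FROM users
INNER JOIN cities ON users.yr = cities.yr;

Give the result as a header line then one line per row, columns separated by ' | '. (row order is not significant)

After JOIN cities (2 rows):
users.yr | users.owner | users.score | users.id | cities.yr | cities.owner | cities.code
7 | bob | 3 | 7 | 7 | eve | Z1
4 | dave | 2 | 90 | 4 | eve | Z3
After SELECT (2 rows):
cities.owner | users.owner
eve | bob
eve | dave

== RESULT ==
cities.owner | users.owner
eve | bob
eve | dave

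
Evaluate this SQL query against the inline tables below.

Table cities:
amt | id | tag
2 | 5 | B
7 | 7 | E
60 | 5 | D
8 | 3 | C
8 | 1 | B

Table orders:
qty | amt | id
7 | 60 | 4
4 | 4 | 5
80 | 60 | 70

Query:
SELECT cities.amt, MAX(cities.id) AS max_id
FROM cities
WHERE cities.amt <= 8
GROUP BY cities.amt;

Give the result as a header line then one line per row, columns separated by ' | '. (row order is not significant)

== RESULT ==
cities.amt | max_id
2 | 5
7 | 7
8 | 3

Derivation:
After WHERE (4 rows):
cities.amt | cities.id | cities.tag
2 | 5 | B
7 | 7 | E
8 | 3 | C
8 | 1 | B
After GROUP BY (3 rows):
cities.amt | max_id
2 | 5
7 | 7
8 | 3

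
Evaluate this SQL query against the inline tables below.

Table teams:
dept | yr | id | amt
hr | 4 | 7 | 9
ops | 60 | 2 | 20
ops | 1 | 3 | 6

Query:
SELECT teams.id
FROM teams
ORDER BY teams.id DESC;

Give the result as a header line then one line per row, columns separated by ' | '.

== RESULT ==
teams.id
7
3
2

Derivation:
After SELECT (3 rows):
teams.id
7
2
3
After ORDER BY (3 rows):
teams.id
7
3
2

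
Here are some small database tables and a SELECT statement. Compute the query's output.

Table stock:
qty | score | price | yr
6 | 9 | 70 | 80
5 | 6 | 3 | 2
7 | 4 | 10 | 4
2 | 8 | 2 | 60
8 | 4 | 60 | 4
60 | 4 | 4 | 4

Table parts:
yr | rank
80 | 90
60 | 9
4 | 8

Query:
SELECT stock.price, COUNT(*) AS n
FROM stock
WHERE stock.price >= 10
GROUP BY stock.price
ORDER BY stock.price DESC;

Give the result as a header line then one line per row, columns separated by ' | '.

== RESULT ==
stock.price | n
70 | 1
60 | 1
10 | 1

Derivation:
After WHERE (3 rows):
stock.qty | stock.score | stock.price | stock.yr
6 | 9 | 70 | 80
7 | 4 | 10 | 4
8 | 4 | 60 | 4
After GROUP BY (3 rows):
stock.price | n
70 | 1
10 | 1
60 | 1
After ORDER BY (3 rows):
stock.price | n
70 | 1
60 | 1
10 | 1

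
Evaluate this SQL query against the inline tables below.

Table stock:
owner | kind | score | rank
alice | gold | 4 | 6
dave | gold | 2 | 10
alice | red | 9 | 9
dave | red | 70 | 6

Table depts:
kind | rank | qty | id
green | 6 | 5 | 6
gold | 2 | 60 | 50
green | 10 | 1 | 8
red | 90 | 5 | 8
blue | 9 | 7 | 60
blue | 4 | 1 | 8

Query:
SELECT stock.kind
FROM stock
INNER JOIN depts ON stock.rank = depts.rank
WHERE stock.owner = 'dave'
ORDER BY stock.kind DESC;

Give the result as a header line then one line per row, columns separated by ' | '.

== RESULT ==
stock.kind
red
gold

Derivation:
After JOIN depts (4 rows):
stock.owner | stock.kind | stock.score | stock.rank | depts.kind | depts.rank | depts.qty | depts.id
alice | gold | 4 | 6 | green | 6 | 5 | 6
dave | gold | 2 | 10 | green | 10 | 1 | 8
alice | red | 9 | 9 | blue | 9 | 7 | 60
dave | red | 70 | 6 | green | 6 | 5 | 6
After WHERE (2 rows):
stock.owner | stock.kind | stock.score | stock.rank | depts.kind | depts.rank | depts.qty | depts.id
dave | gold | 2 | 10 | green | 10 | 1 | 8
dave | red | 70 | 6 | green | 6 | 5 | 6
After SELECT (2 rows):
stock.kind
gold
red
After ORDER BY (2 rows):
stock.kind
red
gold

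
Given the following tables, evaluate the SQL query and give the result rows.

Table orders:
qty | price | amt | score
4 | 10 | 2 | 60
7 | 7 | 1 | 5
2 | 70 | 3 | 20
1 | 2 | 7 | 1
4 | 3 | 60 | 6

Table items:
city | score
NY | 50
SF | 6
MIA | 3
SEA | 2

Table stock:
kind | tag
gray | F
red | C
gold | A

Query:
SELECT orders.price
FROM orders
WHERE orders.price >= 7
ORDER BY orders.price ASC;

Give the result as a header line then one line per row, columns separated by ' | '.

== RESULT ==
orders.price
7
10
70

Derivation:
After WHERE (3 rows):
orders.qty | orders.price | orders.amt | orders.score
4 | 10 | 2 | 60
7 | 7 | 1 | 5
2 | 70 | 3 | 20
After SELECT (3 rows):
orders.price
10
7
70
After ORDER BY (3 rows):
orders.price
7
10
70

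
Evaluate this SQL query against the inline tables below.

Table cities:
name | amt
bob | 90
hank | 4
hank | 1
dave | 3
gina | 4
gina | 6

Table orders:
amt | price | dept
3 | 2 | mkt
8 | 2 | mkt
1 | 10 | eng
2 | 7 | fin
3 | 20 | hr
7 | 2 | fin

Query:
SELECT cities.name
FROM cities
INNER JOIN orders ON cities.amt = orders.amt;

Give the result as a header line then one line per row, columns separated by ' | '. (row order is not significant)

== RESULT ==
cities.name
hank
dave
dave

Derivation:
After JOIN orders (3 rows):
cities.name | cities.amt | orders.amt | orders.price | orders.dept
hank | 1 | 1 | 10 | eng
dave | 3 | 3 | 2 | mkt
dave | 3 | 3 | 20 | hr
After SELECT (3 rows):
cities.name
hank
dave
dave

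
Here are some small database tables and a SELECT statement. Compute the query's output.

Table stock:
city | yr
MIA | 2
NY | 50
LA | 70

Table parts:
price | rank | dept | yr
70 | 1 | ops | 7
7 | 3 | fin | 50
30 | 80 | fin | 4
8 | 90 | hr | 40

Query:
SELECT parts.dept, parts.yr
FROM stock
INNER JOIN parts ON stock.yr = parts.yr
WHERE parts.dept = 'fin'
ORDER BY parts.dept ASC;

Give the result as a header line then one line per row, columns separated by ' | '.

After JOIN parts (1 rows):
stock.city | stock.yr | parts.price | parts.rank | parts.dept | parts.yr
NY | 50 | 7 | 3 | fin | 50
After WHERE (1 rows):
stock.city | stock.yr | parts.price | parts.rank | parts.dept | parts.yr
NY | 50 | 7 | 3 | fin | 50
After SELECT (1 rows):
parts.dept | parts.yr
fin | 50
After ORDER BY (1 rows):
parts.dept | parts.yr
fin | 50

== RESULT ==
parts.dept | parts.yr
fin | 50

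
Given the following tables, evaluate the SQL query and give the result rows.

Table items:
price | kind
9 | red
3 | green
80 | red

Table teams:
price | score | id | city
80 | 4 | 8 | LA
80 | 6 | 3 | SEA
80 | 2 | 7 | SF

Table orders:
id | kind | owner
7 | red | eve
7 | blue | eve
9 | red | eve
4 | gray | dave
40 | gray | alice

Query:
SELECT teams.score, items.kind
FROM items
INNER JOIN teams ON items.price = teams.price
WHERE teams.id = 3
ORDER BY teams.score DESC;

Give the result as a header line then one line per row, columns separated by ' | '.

== RESULT ==
teams.score | items.kind
6 | red

Derivation:
After JOIN teams (3 rows):
items.price | items.kind | teams.price | teams.score | teams.id | teams.city
80 | red | 80 | 4 | 8 | LA
80 | red | 80 | 6 | 3 | SEA
80 | red | 80 | 2 | 7 | SF
After WHERE (1 rows):
items.price | items.kind | teams.price | teams.score | teams.id | teams.city
80 | red | 80 | 6 | 3 | SEA
After SELECT (1 rows):
teams.score | items.kind
6 | red
After ORDER BY (1 rows):
teams.score | items.kind
6 | red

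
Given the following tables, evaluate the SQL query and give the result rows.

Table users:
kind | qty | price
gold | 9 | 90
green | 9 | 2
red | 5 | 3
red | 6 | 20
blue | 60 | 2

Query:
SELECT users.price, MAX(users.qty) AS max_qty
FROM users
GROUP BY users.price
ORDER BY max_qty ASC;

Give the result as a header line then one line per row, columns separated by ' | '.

== RESULT ==
users.price | max_qty
3 | 5
20 | 6
90 | 9
2 | 60

Derivation:
After GROUP BY (4 rows):
users.price | max_qty
90 | 9
2 | 60
3 | 5
20 | 6
After ORDER BY (4 rows):
users.price | max_qty
3 | 5
20 | 6
90 | 9
2 | 60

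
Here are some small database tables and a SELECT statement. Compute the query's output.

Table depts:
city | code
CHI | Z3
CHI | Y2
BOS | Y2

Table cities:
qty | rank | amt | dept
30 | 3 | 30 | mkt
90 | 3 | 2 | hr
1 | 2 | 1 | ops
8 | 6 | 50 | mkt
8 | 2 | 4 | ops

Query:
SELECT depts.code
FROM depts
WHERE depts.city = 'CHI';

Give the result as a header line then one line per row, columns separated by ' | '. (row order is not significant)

== RESULT ==
depts.code
Z3
Y2

Derivation:
After WHERE (2 rows):
depts.city | depts.code
CHI | Z3
CHI | Y2
After SELECT (2 rows):
depts.code
Z3
Y2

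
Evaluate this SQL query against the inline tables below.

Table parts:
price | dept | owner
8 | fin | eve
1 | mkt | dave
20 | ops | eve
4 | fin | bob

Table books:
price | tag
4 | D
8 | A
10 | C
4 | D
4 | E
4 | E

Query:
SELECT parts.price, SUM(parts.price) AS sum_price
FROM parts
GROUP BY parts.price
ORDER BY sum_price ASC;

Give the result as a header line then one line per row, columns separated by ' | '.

After GROUP BY (4 rows):
parts.price | sum_price
8 | 8
1 | 1
20 | 20
4 | 4
After ORDER BY (4 rows):
parts.price | sum_price
1 | 1
4 | 4
8 | 8
20 | 20

== RESULT ==
parts.price | sum_price
1 | 1
4 | 4
8 | 8
20 | 20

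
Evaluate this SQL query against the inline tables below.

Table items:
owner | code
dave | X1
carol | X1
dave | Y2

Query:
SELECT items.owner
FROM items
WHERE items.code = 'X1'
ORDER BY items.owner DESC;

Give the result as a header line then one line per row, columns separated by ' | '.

After WHERE (2 rows):
items.owner | items.code
dave | X1
carol | X1
After SELECT (2 rows):
items.owner
dave
carol
After ORDER BY (2 rows):
items.owner
dave
carol

== RESULT ==
items.owner
dave
carol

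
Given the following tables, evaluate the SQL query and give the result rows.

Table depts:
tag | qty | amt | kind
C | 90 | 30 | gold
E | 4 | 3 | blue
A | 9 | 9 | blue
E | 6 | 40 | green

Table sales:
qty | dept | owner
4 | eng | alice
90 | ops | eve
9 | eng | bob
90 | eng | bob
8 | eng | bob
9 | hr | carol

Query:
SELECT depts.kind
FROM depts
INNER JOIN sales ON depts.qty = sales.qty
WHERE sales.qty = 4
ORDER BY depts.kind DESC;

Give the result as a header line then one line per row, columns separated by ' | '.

After JOIN sales (5 rows):
depts.tag | depts.qty | depts.amt | depts.kind | sales.qty | sales.dept | sales.owner
C | 90 | 30 | gold | 90 | ops | eve
C | 90 | 30 | gold | 90 | eng | bob
E | 4 | 3 | blue | 4 | eng | alice
A | 9 | 9 | blue | 9 | eng | bob
A | 9 | 9 | blue | 9 | hr | carol
After WHERE (1 rows):
depts.tag | depts.qty | depts.amt | depts.kind | sales.qty | sales.dept | sales.owner
E | 4 | 3 | blue | 4 | eng | alice
After SELECT (1 rows):
depts.kind
blue
After ORDER BY (1 rows):
depts.kind
blue

== RESULT ==
depts.kind
blue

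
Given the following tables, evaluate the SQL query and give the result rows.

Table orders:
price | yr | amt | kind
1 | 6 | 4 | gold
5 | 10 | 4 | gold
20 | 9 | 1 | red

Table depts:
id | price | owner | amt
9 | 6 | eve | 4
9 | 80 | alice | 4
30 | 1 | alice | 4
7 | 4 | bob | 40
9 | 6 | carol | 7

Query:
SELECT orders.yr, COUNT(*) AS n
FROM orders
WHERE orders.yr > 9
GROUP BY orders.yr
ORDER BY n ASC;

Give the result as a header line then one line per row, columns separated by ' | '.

After WHERE (1 rows):
orders.price | orders.yr | orders.amt | orders.kind
5 | 10 | 4 | gold
After GROUP BY (1 rows):
orders.yr | n
10 | 1
After ORDER BY (1 rows):
orders.yr | n
10 | 1

== RESULT ==
orders.yr | n
10 | 1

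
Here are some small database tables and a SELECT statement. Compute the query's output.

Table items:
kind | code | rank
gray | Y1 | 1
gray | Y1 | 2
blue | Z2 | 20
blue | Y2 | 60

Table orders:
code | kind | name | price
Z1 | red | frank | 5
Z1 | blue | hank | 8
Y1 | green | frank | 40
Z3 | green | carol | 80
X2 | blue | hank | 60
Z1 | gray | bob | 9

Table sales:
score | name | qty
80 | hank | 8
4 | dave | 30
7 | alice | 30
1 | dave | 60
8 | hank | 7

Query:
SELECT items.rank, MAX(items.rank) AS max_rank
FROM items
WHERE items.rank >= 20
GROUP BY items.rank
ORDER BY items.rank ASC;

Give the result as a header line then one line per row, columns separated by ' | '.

After WHERE (2 rows):
items.kind | items.code | items.rank
blue | Z2 | 20
blue | Y2 | 60
After GROUP BY (2 rows):
items.rank | max_rank
20 | 20
60 | 60
After ORDER BY (2 rows):
items.rank | max_rank
20 | 20
60 | 60

== RESULT ==
items.rank | max_rank
20 | 20
60 | 60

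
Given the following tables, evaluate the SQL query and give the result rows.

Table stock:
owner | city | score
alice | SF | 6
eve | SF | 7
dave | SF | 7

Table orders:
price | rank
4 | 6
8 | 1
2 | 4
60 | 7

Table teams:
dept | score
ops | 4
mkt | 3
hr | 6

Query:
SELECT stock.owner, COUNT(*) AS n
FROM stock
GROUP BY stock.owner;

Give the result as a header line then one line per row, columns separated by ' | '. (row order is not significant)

== RESULT ==
stock.owner | n
alice | 1
eve | 1
dave | 1

Derivation:
After GROUP BY (3 rows):
stock.owner | n
alice | 1
eve | 1
dave | 1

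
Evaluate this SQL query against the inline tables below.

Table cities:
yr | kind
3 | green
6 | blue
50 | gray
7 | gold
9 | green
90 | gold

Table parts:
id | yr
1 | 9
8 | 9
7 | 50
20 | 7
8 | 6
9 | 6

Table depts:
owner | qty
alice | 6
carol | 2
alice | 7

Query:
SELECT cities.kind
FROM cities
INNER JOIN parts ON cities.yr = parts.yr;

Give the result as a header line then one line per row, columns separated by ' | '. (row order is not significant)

After JOIN parts (6 rows):
cities.yr | cities.kind | parts.id | parts.yr
6 | blue | 8 | 6
6 | blue | 9 | 6
50 | gray | 7 | 50
7 | gold | 20 | 7
9 | green | 1 | 9
9 | green | 8 | 9
After SELECT (6 rows):
cities.kind
blue
blue
gray
gold
green
green

== RESULT ==
cities.kind
blue
blue
gray
gold
green
green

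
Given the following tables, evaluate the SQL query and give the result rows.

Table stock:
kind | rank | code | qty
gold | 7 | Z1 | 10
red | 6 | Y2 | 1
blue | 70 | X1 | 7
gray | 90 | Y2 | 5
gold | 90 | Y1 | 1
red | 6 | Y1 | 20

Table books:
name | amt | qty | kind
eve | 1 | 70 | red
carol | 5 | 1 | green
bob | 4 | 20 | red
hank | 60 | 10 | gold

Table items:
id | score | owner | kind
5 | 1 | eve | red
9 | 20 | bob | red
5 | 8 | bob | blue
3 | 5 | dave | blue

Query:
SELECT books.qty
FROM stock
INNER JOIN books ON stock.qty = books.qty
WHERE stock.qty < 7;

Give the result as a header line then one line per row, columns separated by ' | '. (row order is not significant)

== RESULT ==
books.qty
1
1

Derivation:
After JOIN books (4 rows):
stock.kind | stock.rank | stock.code | stock.qty | books.name | books.amt | books.qty | books.kind
gold | 7 | Z1 | 10 | hank | 60 | 10 | gold
red | 6 | Y2 | 1 | carol | 5 | 1 | green
gold | 90 | Y1 | 1 | carol | 5 | 1 | green
red | 6 | Y1 | 20 | bob | 4 | 20 | red
After WHERE (2 rows):
stock.kind | stock.rank | stock.code | stock.qty | books.name | books.amt | books.qty | books.kind
red | 6 | Y2 | 1 | carol | 5 | 1 | green
gold | 90 | Y1 | 1 | carol | 5 | 1 | green
After SELECT (2 rows):
books.qty
1
1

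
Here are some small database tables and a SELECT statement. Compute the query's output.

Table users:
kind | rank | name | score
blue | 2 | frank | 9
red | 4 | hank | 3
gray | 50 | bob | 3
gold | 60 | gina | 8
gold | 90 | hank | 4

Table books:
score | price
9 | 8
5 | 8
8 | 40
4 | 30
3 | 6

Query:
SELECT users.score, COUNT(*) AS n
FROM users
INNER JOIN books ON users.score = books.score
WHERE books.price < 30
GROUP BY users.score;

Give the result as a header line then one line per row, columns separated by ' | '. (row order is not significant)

== RESULT ==
users.score | n
9 | 1
3 | 2

Derivation:
After JOIN books (5 rows):
users.kind | users.rank | users.name | users.score | books.score | books.price
blue | 2 | frank | 9 | 9 | 8
red | 4 | hank | 3 | 3 | 6
gray | 50 | bob | 3 | 3 | 6
gold | 60 | gina | 8 | 8 | 40
gold | 90 | hank | 4 | 4 | 30
After WHERE (3 rows):
users.kind | users.rank | users.name | users.score | books.score | books.price
blue | 2 | frank | 9 | 9 | 8
red | 4 | hank | 3 | 3 | 6
gray | 50 | bob | 3 | 3 | 6
After GROUP BY (2 rows):
users.score | n
9 | 1
3 | 2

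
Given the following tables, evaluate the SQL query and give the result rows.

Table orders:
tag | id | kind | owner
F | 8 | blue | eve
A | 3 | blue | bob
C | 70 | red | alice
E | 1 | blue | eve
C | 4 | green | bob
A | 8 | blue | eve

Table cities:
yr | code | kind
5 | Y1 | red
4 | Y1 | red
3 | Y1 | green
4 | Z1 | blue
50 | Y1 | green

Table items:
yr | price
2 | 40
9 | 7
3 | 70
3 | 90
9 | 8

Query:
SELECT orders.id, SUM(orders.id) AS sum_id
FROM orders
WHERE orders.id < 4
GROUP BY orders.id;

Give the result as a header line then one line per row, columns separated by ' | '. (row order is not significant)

After WHERE (2 rows):
orders.tag | orders.id | orders.kind | orders.owner
A | 3 | blue | bob
E | 1 | blue | eve
After GROUP BY (2 rows):
orders.id | sum_id
3 | 3
1 | 1

== RESULT ==
orders.id | sum_id
3 | 3
1 | 1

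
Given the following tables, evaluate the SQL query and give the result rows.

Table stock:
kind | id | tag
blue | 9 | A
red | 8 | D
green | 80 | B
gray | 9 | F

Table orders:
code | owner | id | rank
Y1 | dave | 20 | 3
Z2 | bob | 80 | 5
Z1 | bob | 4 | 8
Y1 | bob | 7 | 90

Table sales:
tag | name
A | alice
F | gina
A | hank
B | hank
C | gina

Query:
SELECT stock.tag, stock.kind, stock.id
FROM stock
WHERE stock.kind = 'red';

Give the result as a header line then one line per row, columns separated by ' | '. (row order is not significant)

== RESULT ==
stock.tag | stock.kind | stock.id
D | red | 8

Derivation:
After WHERE (1 rows):
stock.kind | stock.id | stock.tag
red | 8 | D
After SELECT (1 rows):
stock.tag | stock.kind | stock.id
D | red | 8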